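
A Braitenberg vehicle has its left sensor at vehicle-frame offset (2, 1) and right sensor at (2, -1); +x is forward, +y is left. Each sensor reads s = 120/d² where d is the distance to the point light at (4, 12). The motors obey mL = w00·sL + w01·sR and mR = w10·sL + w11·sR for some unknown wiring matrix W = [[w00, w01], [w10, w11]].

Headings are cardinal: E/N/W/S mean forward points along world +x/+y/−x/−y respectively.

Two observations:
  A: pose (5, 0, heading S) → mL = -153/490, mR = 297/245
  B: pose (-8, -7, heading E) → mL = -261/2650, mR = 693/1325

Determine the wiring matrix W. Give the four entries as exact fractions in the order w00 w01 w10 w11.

1/2 -1 1 1

obs A: pose=(5,0,S) → sL=3/5, sR=30/49, mL=-153/490, mR=297/245
obs B: pose=(-8,-7,E) → sL=15/53, sR=6/25, mL=-261/2650, mR=693/1325
sensor matrix S = [[3/5, 30/49], [15/53, 6/25]]; det S = -9504/324625
solve [mL_A; mL_B] = S·[w00; w01] and [mR_A; mR_B] = S·[w10; w11]:
  w00 = 1/2, w01 = -1, w10 = 1, w11 = 1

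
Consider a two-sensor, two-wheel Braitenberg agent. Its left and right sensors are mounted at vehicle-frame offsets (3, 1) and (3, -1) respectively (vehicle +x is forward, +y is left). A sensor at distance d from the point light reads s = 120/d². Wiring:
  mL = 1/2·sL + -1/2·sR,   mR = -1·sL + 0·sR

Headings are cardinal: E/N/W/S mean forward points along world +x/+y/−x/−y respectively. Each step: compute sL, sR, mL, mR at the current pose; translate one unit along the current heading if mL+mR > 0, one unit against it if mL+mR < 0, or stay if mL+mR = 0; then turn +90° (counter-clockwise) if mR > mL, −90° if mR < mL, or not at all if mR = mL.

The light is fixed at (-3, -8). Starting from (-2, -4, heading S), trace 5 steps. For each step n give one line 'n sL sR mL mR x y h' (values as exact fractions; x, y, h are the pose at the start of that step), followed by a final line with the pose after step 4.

n=0: pose=(-2,-4,S); sL=24, sR=120; mL=-48, mR=-24; mL+mR=-72 → advance -1; mR−mL=24 → turn +1·90°
n=1: pose=(-2,-3,E); sL=30/13, sR=15/4; mL=-75/104, mR=-30/13; mL+mR=-315/104 → advance -1; mR−mL=-165/104 → turn -1·90°
n=2: pose=(-3,-3,S); sL=24, sR=24; mL=0, mR=-24; mL+mR=-24 → advance -1; mR−mL=-24 → turn -1·90°
n=3: pose=(-3,-2,W); sL=60/17, sR=60/29; mL=360/493, mR=-60/17; mL+mR=-1380/493 → advance -1; mR−mL=-2100/493 → turn -1·90°
n=4: pose=(-2,-2,N); sL=40/27, sR=24/17; mL=16/459, mR=-40/27; mL+mR=-664/459 → advance -1; mR−mL=-232/153 → turn -1·90°

0 24 120 -48 -24 -2 -4 S
1 30/13 15/4 -75/104 -30/13 -2 -3 E
2 24 24 0 -24 -3 -3 S
3 60/17 60/29 360/493 -60/17 -3 -2 W
4 40/27 24/17 16/459 -40/27 -2 -2 N
final -2 -3 E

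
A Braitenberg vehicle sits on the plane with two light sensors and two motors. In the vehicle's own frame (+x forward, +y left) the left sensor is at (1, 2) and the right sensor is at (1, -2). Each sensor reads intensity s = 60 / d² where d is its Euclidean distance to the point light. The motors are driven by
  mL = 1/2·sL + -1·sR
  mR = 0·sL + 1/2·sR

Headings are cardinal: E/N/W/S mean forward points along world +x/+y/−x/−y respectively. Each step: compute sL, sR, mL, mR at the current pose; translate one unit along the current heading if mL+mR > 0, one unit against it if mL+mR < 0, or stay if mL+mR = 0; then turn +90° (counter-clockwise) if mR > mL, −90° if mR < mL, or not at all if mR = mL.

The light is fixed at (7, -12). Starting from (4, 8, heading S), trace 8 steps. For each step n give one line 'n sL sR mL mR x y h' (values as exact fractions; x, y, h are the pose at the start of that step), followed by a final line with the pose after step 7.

0 30/181 30/193 -2535/34933 15/193 4 8 S
1 12/89 60/293 -3582/26077 30/293 4 7 E
2 15/109 15/101 -1755/22018 15/202 3 7 N
3 60/281 12/85 -822/23885 6/85 3 6 W
4 30/149 30/169 -1935/25181 15/169 2 6 S
5 60/377 60/241 -15390/90857 30/241 2 5 E
6 15/97 3/17 -327/3298 3/34 1 5 N
7 12/49 60/373 -702/18277 30/373 1 4 W
final 0 4 S

n=0: pose=(4,8,S); sL=30/181, sR=30/193; mL=-2535/34933, mR=15/193; mL+mR=180/34933 → advance +1; mR−mL=5250/34933 → turn +1·90°
n=1: pose=(4,7,E); sL=12/89, sR=60/293; mL=-3582/26077, mR=30/293; mL+mR=-912/26077 → advance -1; mR−mL=6252/26077 → turn +1·90°
n=2: pose=(3,7,N); sL=15/109, sR=15/101; mL=-1755/22018, mR=15/202; mL+mR=-60/11009 → advance -1; mR−mL=1695/11009 → turn +1·90°
n=3: pose=(3,6,W); sL=60/281, sR=12/85; mL=-822/23885, mR=6/85; mL+mR=864/23885 → advance +1; mR−mL=2508/23885 → turn +1·90°
n=4: pose=(2,6,S); sL=30/149, sR=30/169; mL=-1935/25181, mR=15/169; mL+mR=300/25181 → advance +1; mR−mL=4170/25181 → turn +1·90°
n=5: pose=(2,5,E); sL=60/377, sR=60/241; mL=-15390/90857, mR=30/241; mL+mR=-4080/90857 → advance -1; mR−mL=26700/90857 → turn +1·90°
n=6: pose=(1,5,N); sL=15/97, sR=3/17; mL=-327/3298, mR=3/34; mL+mR=-18/1649 → advance -1; mR−mL=309/1649 → turn +1·90°
n=7: pose=(1,4,W); sL=12/49, sR=60/373; mL=-702/18277, mR=30/373; mL+mR=768/18277 → advance +1; mR−mL=2172/18277 → turn +1·90°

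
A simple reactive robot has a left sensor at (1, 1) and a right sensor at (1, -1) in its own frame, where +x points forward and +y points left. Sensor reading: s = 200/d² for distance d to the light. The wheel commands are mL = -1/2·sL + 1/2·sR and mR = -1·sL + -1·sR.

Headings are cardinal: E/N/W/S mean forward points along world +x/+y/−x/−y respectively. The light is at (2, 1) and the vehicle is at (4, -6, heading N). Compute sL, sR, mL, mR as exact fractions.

200/37 40/9 -160/333 -3280/333

left sensor world pos  = (3, -5); dL² = 37
right sensor world pos = (5, -5); dR² = 45
sL = 200/37 = 200/37
sR = 200/45 = 40/9
mL = -1/2·sL + 1/2·sR = -160/333
mR = -1·sL + -1·sR = -3280/333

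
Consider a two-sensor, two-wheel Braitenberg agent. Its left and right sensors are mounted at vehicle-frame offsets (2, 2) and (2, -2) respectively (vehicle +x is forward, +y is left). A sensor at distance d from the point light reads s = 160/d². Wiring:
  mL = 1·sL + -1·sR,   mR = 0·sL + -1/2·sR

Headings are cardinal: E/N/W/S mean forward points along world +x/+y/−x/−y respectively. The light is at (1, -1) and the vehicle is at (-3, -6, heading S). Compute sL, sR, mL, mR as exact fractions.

160/53 32/17 1024/901 -16/17

left sensor world pos  = (-1, -8); dL² = 53
right sensor world pos = (-5, -8); dR² = 85
sL = 160/53 = 160/53
sR = 160/85 = 32/17
mL = 1·sL + -1·sR = 1024/901
mR = 0·sL + -1/2·sR = -16/17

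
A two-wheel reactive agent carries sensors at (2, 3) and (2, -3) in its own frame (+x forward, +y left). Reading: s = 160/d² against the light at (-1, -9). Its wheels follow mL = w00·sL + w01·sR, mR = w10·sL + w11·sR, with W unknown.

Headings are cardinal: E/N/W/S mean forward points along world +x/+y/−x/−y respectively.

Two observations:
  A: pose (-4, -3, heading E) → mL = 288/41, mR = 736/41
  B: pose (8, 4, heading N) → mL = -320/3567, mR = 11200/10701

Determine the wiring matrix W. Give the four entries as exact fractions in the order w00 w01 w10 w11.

-1/2 1/2 1 1

obs A: pose=(-4,-3,E) → sL=80/41, sR=16, mL=288/41, mR=736/41
obs B: pose=(8,4,N) → sL=160/261, sR=160/369, mL=-320/3567, mR=11200/10701
sensor matrix S = [[80/41, 16], [160/261, 160/369]]; det S = -1310720/146247
solve [mL_A; mL_B] = S·[w00; w01] and [mR_A; mR_B] = S·[w10; w11]:
  w00 = -1/2, w01 = 1/2, w10 = 1, w11 = 1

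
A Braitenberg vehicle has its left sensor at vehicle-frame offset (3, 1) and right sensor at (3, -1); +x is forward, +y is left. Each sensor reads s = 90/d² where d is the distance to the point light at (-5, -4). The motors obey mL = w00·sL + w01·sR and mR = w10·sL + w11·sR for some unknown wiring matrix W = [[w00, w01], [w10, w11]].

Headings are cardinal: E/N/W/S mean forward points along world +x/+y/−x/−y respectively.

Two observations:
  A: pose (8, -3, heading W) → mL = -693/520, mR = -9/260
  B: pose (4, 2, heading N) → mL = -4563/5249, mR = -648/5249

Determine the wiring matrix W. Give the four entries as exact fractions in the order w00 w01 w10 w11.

-1 -1/2 -1 1

obs A: pose=(8,-3,W) → sL=9/10, sR=45/52, mL=-693/520, mR=-9/260
obs B: pose=(4,2,N) → sL=18/29, sR=90/181, mL=-4563/5249, mR=-648/5249
sensor matrix S = [[9/10, 45/52], [18/29, 90/181]]; det S = -12231/136474
solve [mL_A; mL_B] = S·[w00; w01] and [mR_A; mR_B] = S·[w10; w11]:
  w00 = -1, w01 = -1/2, w10 = -1, w11 = 1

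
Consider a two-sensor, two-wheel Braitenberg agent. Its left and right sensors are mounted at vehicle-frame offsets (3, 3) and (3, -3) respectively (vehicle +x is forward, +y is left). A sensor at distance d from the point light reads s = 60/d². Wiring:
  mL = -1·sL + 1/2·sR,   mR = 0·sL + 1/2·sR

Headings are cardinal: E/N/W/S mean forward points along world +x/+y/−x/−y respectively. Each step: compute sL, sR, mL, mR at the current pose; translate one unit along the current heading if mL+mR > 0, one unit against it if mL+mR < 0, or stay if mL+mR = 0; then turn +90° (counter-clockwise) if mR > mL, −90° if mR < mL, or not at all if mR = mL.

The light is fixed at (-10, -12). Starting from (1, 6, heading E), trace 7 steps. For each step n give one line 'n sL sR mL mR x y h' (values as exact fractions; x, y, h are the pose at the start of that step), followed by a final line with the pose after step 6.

n=0: pose=(1,6,E); sL=60/637, sR=60/421; mL=-6150/268177, mR=30/421; mL+mR=12960/268177 → advance +1; mR−mL=60/637 → turn +1·90°
n=1: pose=(2,6,N); sL=10/87, sR=10/111; mL=-75/1073, mR=5/111; mL+mR=-80/3219 → advance -1; mR−mL=10/87 → turn +1·90°
n=2: pose=(2,5,W); sL=60/277, sR=60/481; mL=-20550/133237, mR=30/481; mL+mR=-12240/133237 → advance -1; mR−mL=60/277 → turn +1·90°
n=3: pose=(3,5,S); sL=15/113, sR=15/74; mL=-525/16724, mR=15/148; mL+mR=585/8362 → advance +1; mR−mL=15/113 → turn +1·90°
n=4: pose=(3,4,E); sL=60/617, sR=12/85; mL=-1398/52445, mR=6/85; mL+mR=2304/52445 → advance +1; mR−mL=60/617 → turn +1·90°
n=5: pose=(4,4,N); sL=30/241, sR=6/65; mL=-1227/15665, mR=3/65; mL+mR=-504/15665 → advance -1; mR−mL=30/241 → turn +1·90°
n=6: pose=(4,3,W); sL=12/53, sR=12/89; mL=-750/4717, mR=6/89; mL+mR=-432/4717 → advance -1; mR−mL=12/53 → turn +1·90°

0 60/637 60/421 -6150/268177 30/421 1 6 E
1 10/87 10/111 -75/1073 5/111 2 6 N
2 60/277 60/481 -20550/133237 30/481 2 5 W
3 15/113 15/74 -525/16724 15/148 3 5 S
4 60/617 12/85 -1398/52445 6/85 3 4 E
5 30/241 6/65 -1227/15665 3/65 4 4 N
6 12/53 12/89 -750/4717 6/89 4 3 W
final 5 3 S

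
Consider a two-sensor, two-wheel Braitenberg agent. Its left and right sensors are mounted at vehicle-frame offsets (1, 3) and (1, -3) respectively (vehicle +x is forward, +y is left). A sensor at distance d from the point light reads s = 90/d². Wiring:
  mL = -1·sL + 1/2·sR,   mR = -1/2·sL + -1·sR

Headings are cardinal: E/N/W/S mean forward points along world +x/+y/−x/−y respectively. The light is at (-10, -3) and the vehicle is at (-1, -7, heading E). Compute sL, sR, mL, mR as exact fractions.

90/101 90/149 -8865/15049 -15795/15049

left sensor world pos  = (0, -4); dL² = 101
right sensor world pos = (0, -10); dR² = 149
sL = 90/101 = 90/101
sR = 90/149 = 90/149
mL = -1·sL + 1/2·sR = -8865/15049
mR = -1/2·sL + -1·sR = -15795/15049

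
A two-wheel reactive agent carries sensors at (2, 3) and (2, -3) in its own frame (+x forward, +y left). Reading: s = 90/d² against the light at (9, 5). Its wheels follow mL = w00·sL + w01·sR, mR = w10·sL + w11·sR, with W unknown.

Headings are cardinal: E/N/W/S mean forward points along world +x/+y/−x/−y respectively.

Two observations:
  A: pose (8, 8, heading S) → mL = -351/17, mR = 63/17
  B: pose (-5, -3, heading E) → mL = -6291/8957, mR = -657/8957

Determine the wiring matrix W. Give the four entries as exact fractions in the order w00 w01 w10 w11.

obs A: pose=(8,8,S) → sL=18, sR=90/17, mL=-351/17, mR=63/17
obs B: pose=(-5,-3,E) → sL=90/169, sR=18/53, mL=-6291/8957, mR=-657/8957
sensor matrix S = [[18, 90/17], [90/169, 18/53]]; det S = 501552/152269
solve [mL_A; mL_B] = S·[w00; w01] and [mR_A; mR_B] = S·[w10; w11]:
  w00 = -1, w01 = -1/2, w10 = 1/2, w11 = -1

-1 -1/2 1/2 -1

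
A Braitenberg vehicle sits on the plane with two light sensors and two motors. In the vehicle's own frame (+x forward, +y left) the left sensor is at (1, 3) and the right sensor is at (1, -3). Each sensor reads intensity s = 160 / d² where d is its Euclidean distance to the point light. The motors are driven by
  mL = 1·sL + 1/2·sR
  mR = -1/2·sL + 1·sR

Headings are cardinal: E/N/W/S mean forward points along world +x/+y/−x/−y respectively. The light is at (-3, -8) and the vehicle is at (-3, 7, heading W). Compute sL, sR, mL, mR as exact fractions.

32/29 32/65 2544/1885 -112/1885

left sensor world pos  = (-4, 4); dL² = 145
right sensor world pos = (-4, 10); dR² = 325
sL = 160/145 = 32/29
sR = 160/325 = 32/65
mL = 1·sL + 1/2·sR = 2544/1885
mR = -1/2·sL + 1·sR = -112/1885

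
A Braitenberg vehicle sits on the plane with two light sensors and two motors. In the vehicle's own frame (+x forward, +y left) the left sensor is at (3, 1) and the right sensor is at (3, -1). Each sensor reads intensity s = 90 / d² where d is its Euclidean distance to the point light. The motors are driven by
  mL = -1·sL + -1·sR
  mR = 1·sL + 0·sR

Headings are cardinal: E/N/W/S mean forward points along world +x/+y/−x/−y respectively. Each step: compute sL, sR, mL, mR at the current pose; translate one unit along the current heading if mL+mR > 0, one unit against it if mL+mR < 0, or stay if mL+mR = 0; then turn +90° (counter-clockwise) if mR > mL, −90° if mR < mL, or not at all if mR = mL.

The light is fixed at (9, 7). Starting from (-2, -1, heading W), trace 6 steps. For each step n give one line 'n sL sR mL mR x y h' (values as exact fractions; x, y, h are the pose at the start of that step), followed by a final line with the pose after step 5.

n=0: pose=(-2,-1,W); sL=90/277, sR=18/49; mL=-9396/13573, mR=90/277; mL+mR=-18/49 → advance -1; mR−mL=13806/13573 → turn +1·90°
n=1: pose=(-1,-1,S); sL=45/101, sR=45/121; mL=-9990/12221, mR=45/101; mL+mR=-45/121 → advance -1; mR−mL=15435/12221 → turn +1·90°
n=2: pose=(-1,0,E); sL=18/17, sR=90/113; mL=-3564/1921, mR=18/17; mL+mR=-90/113 → advance -1; mR−mL=5598/1921 → turn +1·90°
n=3: pose=(-2,0,N); sL=9/16, sR=45/58; mL=-621/464, mR=9/16; mL+mR=-45/58 → advance -1; mR−mL=441/232 → turn +1·90°
n=4: pose=(-2,-1,W); sL=90/277, sR=18/49; mL=-9396/13573, mR=90/277; mL+mR=-18/49 → advance -1; mR−mL=13806/13573 → turn +1·90°
n=5: pose=(-1,-1,S); sL=45/101, sR=45/121; mL=-9990/12221, mR=45/101; mL+mR=-45/121 → advance -1; mR−mL=15435/12221 → turn +1·90°

0 90/277 18/49 -9396/13573 90/277 -2 -1 W
1 45/101 45/121 -9990/12221 45/101 -1 -1 S
2 18/17 90/113 -3564/1921 18/17 -1 0 E
3 9/16 45/58 -621/464 9/16 -2 0 N
4 90/277 18/49 -9396/13573 90/277 -2 -1 W
5 45/101 45/121 -9990/12221 45/101 -1 -1 S
final -1 0 E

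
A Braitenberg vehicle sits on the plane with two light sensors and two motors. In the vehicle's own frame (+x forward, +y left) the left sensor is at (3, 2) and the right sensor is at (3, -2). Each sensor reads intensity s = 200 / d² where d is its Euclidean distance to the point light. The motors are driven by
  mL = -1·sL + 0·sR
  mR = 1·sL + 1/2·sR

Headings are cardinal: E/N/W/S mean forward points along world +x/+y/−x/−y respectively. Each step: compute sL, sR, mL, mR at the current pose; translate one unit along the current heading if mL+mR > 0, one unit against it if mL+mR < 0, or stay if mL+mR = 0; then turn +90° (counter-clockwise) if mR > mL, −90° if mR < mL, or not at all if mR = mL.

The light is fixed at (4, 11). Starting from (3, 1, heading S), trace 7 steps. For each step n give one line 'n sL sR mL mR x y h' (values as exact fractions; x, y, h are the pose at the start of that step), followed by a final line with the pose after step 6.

n=0: pose=(3,1,S); sL=20/17, sR=100/89; mL=-20/17, mR=2630/1513; mL+mR=50/89 → advance +1; mR−mL=4410/1513 → turn +1·90°
n=1: pose=(3,0,E); sL=40/17, sR=200/173; mL=-40/17, mR=8620/2941; mL+mR=100/173 → advance +1; mR−mL=15540/2941 → turn +1·90°
n=2: pose=(4,0,N); sL=50/17, sR=50/17; mL=-50/17, mR=75/17; mL+mR=25/17 → advance +1; mR−mL=125/17 → turn +1·90°
n=3: pose=(4,1,W); sL=200/153, sR=200/73; mL=-200/153, mR=29900/11169; mL+mR=100/73 → advance +1; mR−mL=44500/11169 → turn +1·90°
n=4: pose=(3,1,S); sL=20/17, sR=100/89; mL=-20/17, mR=2630/1513; mL+mR=50/89 → advance +1; mR−mL=4410/1513 → turn +1·90°
n=5: pose=(3,0,E); sL=40/17, sR=200/173; mL=-40/17, mR=8620/2941; mL+mR=100/173 → advance +1; mR−mL=15540/2941 → turn +1·90°
n=6: pose=(4,0,N); sL=50/17, sR=50/17; mL=-50/17, mR=75/17; mL+mR=25/17 → advance +1; mR−mL=125/17 → turn +1·90°

0 20/17 100/89 -20/17 2630/1513 3 1 S
1 40/17 200/173 -40/17 8620/2941 3 0 E
2 50/17 50/17 -50/17 75/17 4 0 N
3 200/153 200/73 -200/153 29900/11169 4 1 W
4 20/17 100/89 -20/17 2630/1513 3 1 S
5 40/17 200/173 -40/17 8620/2941 3 0 E
6 50/17 50/17 -50/17 75/17 4 0 N
final 4 1 W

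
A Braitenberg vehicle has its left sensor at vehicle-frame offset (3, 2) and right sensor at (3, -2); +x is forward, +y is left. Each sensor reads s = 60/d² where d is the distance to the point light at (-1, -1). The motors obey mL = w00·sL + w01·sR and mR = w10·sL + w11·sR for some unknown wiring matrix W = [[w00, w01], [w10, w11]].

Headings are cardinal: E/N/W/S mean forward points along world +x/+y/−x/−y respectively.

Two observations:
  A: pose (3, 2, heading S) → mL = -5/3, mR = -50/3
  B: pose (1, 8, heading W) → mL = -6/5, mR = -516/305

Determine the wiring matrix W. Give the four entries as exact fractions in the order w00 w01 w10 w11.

-1 0 -1 -1

obs A: pose=(3,2,S) → sL=5/3, sR=15, mL=-5/3, mR=-50/3
obs B: pose=(1,8,W) → sL=6/5, sR=30/61, mL=-6/5, mR=-516/305
sensor matrix S = [[5/3, 15], [6/5, 30/61]]; det S = -1048/61
solve [mL_A; mL_B] = S·[w00; w01] and [mR_A; mR_B] = S·[w10; w11]:
  w00 = -1, w01 = 0, w10 = -1, w11 = -1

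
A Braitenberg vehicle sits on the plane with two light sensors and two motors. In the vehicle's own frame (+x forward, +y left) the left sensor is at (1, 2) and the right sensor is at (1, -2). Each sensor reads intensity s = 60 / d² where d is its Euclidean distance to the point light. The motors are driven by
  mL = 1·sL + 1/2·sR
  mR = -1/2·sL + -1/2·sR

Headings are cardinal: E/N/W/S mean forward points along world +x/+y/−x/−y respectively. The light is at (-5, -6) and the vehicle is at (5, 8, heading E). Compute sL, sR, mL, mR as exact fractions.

left sensor world pos  = (6, 10); dL² = 377
right sensor world pos = (6, 6); dR² = 265
sL = 60/377 = 60/377
sR = 60/265 = 12/53
mL = 1·sL + 1/2·sR = 5442/19981
mR = -1/2·sL + -1/2·sR = -3852/19981

60/377 12/53 5442/19981 -3852/19981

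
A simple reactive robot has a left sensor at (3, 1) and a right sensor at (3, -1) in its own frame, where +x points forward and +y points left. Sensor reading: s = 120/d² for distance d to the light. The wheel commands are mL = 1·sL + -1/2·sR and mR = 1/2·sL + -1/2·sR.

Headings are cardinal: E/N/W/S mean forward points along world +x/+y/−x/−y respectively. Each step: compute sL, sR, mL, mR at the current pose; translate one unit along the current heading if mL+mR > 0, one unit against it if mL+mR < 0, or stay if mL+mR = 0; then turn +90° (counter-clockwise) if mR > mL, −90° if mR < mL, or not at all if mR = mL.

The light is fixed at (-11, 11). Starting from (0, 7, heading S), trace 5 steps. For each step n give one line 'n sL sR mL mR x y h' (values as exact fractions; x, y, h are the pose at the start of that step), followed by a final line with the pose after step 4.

0 120/193 120/149 6300/28757 -2640/28757 0 7 S
1 6/5 3/2 9/20 -3/20 0 6 W
2 24/17 24/25 396/425 96/425 -1 6 N
3 60/89 60/97 3150/8633 240/8633 -1 7 E
4 120/193 120/149 6300/28757 -2640/28757 0 7 S
final 0 6 W

n=0: pose=(0,7,S); sL=120/193, sR=120/149; mL=6300/28757, mR=-2640/28757; mL+mR=3660/28757 → advance +1; mR−mL=-60/193 → turn -1·90°
n=1: pose=(0,6,W); sL=6/5, sR=3/2; mL=9/20, mR=-3/20; mL+mR=3/10 → advance +1; mR−mL=-3/5 → turn -1·90°
n=2: pose=(-1,6,N); sL=24/17, sR=24/25; mL=396/425, mR=96/425; mL+mR=492/425 → advance +1; mR−mL=-12/17 → turn -1·90°
n=3: pose=(-1,7,E); sL=60/89, sR=60/97; mL=3150/8633, mR=240/8633; mL+mR=3390/8633 → advance +1; mR−mL=-30/89 → turn -1·90°
n=4: pose=(0,7,S); sL=120/193, sR=120/149; mL=6300/28757, mR=-2640/28757; mL+mR=3660/28757 → advance +1; mR−mL=-60/193 → turn -1·90°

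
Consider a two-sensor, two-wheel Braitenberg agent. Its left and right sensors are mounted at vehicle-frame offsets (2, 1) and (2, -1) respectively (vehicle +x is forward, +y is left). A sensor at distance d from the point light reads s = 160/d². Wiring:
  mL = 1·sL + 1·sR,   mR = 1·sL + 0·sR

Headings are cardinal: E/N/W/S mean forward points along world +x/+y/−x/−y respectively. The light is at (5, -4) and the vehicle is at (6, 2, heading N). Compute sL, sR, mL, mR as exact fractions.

5/2 40/17 165/34 5/2

left sensor world pos  = (5, 4); dL² = 64
right sensor world pos = (7, 4); dR² = 68
sL = 160/64 = 5/2
sR = 160/68 = 40/17
mL = 1·sL + 1·sR = 165/34
mR = 1·sL + 0·sR = 5/2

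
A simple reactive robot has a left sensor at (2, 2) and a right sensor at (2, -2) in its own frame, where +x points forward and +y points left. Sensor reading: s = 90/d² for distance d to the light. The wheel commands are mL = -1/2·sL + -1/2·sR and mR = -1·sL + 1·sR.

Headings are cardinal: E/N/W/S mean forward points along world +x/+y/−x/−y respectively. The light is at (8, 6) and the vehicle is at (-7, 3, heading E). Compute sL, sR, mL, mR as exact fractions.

left sensor world pos  = (-5, 5); dL² = 170
right sensor world pos = (-5, 1); dR² = 194
sL = 90/170 = 9/17
sR = 90/194 = 45/97
mL = -1/2·sL + -1/2·sR = -819/1649
mR = -1·sL + 1·sR = -108/1649

9/17 45/97 -819/1649 -108/1649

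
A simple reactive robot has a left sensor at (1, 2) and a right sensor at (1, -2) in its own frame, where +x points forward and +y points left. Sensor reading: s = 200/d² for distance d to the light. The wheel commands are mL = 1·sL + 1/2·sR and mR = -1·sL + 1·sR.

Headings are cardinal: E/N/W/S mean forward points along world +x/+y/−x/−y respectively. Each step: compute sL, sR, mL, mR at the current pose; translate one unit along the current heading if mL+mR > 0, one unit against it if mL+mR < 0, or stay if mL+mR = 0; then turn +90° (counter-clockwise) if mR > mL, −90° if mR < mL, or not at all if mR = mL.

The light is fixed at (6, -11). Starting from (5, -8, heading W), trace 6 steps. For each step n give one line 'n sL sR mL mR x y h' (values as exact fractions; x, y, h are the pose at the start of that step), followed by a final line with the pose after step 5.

0 40 200/29 1260/29 -960/29 5 -8 W
1 25/4 25/2 25/2 25/4 4 -8 N
2 200/37 40 940/37 1280/37 4 -7 E
3 100/17 100/13 2150/221 400/221 5 -7 N
4 200/49 200/9 6700/441 8000/441 5 -6 E
5 5 5 15/2 0 6 -6 N
final 6 -5 E

n=0: pose=(5,-8,W); sL=40, sR=200/29; mL=1260/29, mR=-960/29; mL+mR=300/29 → advance +1; mR−mL=-2220/29 → turn -1·90°
n=1: pose=(4,-8,N); sL=25/4, sR=25/2; mL=25/2, mR=25/4; mL+mR=75/4 → advance +1; mR−mL=-25/4 → turn -1·90°
n=2: pose=(4,-7,E); sL=200/37, sR=40; mL=940/37, mR=1280/37; mL+mR=60 → advance +1; mR−mL=340/37 → turn +1·90°
n=3: pose=(5,-7,N); sL=100/17, sR=100/13; mL=2150/221, mR=400/221; mL+mR=150/13 → advance +1; mR−mL=-1750/221 → turn -1·90°
n=4: pose=(5,-6,E); sL=200/49, sR=200/9; mL=6700/441, mR=8000/441; mL+mR=100/3 → advance +1; mR−mL=1300/441 → turn +1·90°
n=5: pose=(6,-6,N); sL=5, sR=5; mL=15/2, mR=0; mL+mR=15/2 → advance +1; mR−mL=-15/2 → turn -1·90°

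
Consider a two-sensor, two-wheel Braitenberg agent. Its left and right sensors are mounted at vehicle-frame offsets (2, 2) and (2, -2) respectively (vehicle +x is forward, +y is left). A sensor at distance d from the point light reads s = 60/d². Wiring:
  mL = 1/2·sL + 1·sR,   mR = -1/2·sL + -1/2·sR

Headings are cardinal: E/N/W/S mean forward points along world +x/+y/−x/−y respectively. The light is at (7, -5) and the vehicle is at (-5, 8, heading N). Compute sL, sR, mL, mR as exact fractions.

left sensor world pos  = (-7, 10); dL² = 421
right sensor world pos = (-3, 10); dR² = 325
sL = 60/421 = 60/421
sR = 60/325 = 12/65
mL = 1/2·sL + 1·sR = 7002/27365
mR = -1/2·sL + -1/2·sR = -4476/27365

60/421 12/65 7002/27365 -4476/27365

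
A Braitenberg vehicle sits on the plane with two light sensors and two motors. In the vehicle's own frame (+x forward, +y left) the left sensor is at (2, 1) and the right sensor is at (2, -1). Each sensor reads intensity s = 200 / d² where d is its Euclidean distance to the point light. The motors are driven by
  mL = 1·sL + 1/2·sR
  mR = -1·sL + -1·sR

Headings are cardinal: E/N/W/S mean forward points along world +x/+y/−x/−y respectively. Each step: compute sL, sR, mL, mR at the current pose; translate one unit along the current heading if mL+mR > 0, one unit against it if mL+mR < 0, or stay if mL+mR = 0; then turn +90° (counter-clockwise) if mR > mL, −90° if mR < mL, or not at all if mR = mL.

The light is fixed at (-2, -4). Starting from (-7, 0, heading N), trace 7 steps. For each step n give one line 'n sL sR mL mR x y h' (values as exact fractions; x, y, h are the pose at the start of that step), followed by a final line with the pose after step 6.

n=0: pose=(-7,0,N); sL=25/9, sR=50/13; mL=550/117, mR=-775/117; mL+mR=-25/13 → advance -1; mR−mL=-1325/117 → turn -1·90°
n=1: pose=(-7,-1,E); sL=8, sR=200/13; mL=204/13, mR=-304/13; mL+mR=-100/13 → advance -1; mR−mL=-508/13 → turn -1·90°
n=2: pose=(-8,-1,S); sL=100/13, sR=4; mL=126/13, mR=-152/13; mL+mR=-2 → advance -1; mR−mL=-278/13 → turn -1·90°
n=3: pose=(-8,0,W); sL=200/73, sR=200/89; mL=25100/6497, mR=-32400/6497; mL+mR=-100/89 → advance -1; mR−mL=-57500/6497 → turn -1·90°
n=4: pose=(-7,0,N); sL=25/9, sR=50/13; mL=550/117, mR=-775/117; mL+mR=-25/13 → advance -1; mR−mL=-1325/117 → turn -1·90°
n=5: pose=(-7,-1,E); sL=8, sR=200/13; mL=204/13, mR=-304/13; mL+mR=-100/13 → advance -1; mR−mL=-508/13 → turn -1·90°
n=6: pose=(-8,-1,S); sL=100/13, sR=4; mL=126/13, mR=-152/13; mL+mR=-2 → advance -1; mR−mL=-278/13 → turn -1·90°

0 25/9 50/13 550/117 -775/117 -7 0 N
1 8 200/13 204/13 -304/13 -7 -1 E
2 100/13 4 126/13 -152/13 -8 -1 S
3 200/73 200/89 25100/6497 -32400/6497 -8 0 W
4 25/9 50/13 550/117 -775/117 -7 0 N
5 8 200/13 204/13 -304/13 -7 -1 E
6 100/13 4 126/13 -152/13 -8 -1 S
final -8 0 W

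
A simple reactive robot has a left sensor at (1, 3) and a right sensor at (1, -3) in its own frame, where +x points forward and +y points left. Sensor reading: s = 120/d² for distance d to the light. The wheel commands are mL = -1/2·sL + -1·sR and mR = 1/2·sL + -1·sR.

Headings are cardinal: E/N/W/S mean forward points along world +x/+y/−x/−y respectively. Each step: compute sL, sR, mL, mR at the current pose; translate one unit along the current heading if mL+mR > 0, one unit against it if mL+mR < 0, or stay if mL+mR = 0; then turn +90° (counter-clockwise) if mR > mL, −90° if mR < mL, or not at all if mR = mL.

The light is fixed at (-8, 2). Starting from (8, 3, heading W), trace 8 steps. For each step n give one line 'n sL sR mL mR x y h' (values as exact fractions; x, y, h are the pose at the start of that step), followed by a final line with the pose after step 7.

0 120/229 120/241 -41940/55189 -13020/55189 8 3 W
1 3/10 30/49 -747/980 -453/980 9 3 S
2 120/349 24/65 -12276/22685 -4476/22685 9 4 E
3 60/89 12/37 -2178/3293 42/3293 8 4 N
4 120/229 120/241 -41940/55189 -13020/55189 8 3 W
5 3/10 30/49 -747/980 -453/980 9 3 S
6 120/349 24/65 -12276/22685 -4476/22685 9 4 E
7 60/89 12/37 -2178/3293 42/3293 8 4 N
final 8 3 W

n=0: pose=(8,3,W); sL=120/229, sR=120/241; mL=-41940/55189, mR=-13020/55189; mL+mR=-240/241 → advance -1; mR−mL=120/229 → turn +1·90°
n=1: pose=(9,3,S); sL=3/10, sR=30/49; mL=-747/980, mR=-453/980; mL+mR=-60/49 → advance -1; mR−mL=3/10 → turn +1·90°
n=2: pose=(9,4,E); sL=120/349, sR=24/65; mL=-12276/22685, mR=-4476/22685; mL+mR=-48/65 → advance -1; mR−mL=120/349 → turn +1·90°
n=3: pose=(8,4,N); sL=60/89, sR=12/37; mL=-2178/3293, mR=42/3293; mL+mR=-24/37 → advance -1; mR−mL=60/89 → turn +1·90°
n=4: pose=(8,3,W); sL=120/229, sR=120/241; mL=-41940/55189, mR=-13020/55189; mL+mR=-240/241 → advance -1; mR−mL=120/229 → turn +1·90°
n=5: pose=(9,3,S); sL=3/10, sR=30/49; mL=-747/980, mR=-453/980; mL+mR=-60/49 → advance -1; mR−mL=3/10 → turn +1·90°
n=6: pose=(9,4,E); sL=120/349, sR=24/65; mL=-12276/22685, mR=-4476/22685; mL+mR=-48/65 → advance -1; mR−mL=120/349 → turn +1·90°
n=7: pose=(8,4,N); sL=60/89, sR=12/37; mL=-2178/3293, mR=42/3293; mL+mR=-24/37 → advance -1; mR−mL=60/89 → turn +1·90°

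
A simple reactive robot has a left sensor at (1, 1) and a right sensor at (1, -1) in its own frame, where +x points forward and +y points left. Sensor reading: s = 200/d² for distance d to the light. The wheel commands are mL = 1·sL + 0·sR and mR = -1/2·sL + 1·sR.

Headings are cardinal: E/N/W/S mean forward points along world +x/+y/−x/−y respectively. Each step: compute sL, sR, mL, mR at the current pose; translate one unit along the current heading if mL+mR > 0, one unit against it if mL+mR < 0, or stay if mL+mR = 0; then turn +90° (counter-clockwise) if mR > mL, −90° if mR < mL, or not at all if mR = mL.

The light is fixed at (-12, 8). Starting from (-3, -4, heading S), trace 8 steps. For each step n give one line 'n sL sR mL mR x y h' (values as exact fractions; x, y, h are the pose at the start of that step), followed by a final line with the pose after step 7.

n=0: pose=(-3,-4,S); sL=200/269, sR=200/233; mL=200/269, mR=30500/62677; mL+mR=77100/62677 → advance +1; mR−mL=-16100/62677 → turn -1·90°
n=1: pose=(-3,-5,W); sL=10/13, sR=25/26; mL=10/13, mR=15/26; mL+mR=35/26 → advance +1; mR−mL=-5/26 → turn -1·90°
n=2: pose=(-4,-5,N); sL=200/193, sR=8/9; mL=200/193, mR=644/1737; mL+mR=2444/1737 → advance +1; mR−mL=-1156/1737 → turn -1·90°
n=3: pose=(-4,-4,E); sL=100/101, sR=4/5; mL=100/101, mR=154/505; mL+mR=654/505 → advance +1; mR−mL=-346/505 → turn -1·90°
n=4: pose=(-3,-4,S); sL=200/269, sR=200/233; mL=200/269, mR=30500/62677; mL+mR=77100/62677 → advance +1; mR−mL=-16100/62677 → turn -1·90°
n=5: pose=(-3,-5,W); sL=10/13, sR=25/26; mL=10/13, mR=15/26; mL+mR=35/26 → advance +1; mR−mL=-5/26 → turn -1·90°
n=6: pose=(-4,-5,N); sL=200/193, sR=8/9; mL=200/193, mR=644/1737; mL+mR=2444/1737 → advance +1; mR−mL=-1156/1737 → turn -1·90°
n=7: pose=(-4,-4,E); sL=100/101, sR=4/5; mL=100/101, mR=154/505; mL+mR=654/505 → advance +1; mR−mL=-346/505 → turn -1·90°

0 200/269 200/233 200/269 30500/62677 -3 -4 S
1 10/13 25/26 10/13 15/26 -3 -5 W
2 200/193 8/9 200/193 644/1737 -4 -5 N
3 100/101 4/5 100/101 154/505 -4 -4 E
4 200/269 200/233 200/269 30500/62677 -3 -4 S
5 10/13 25/26 10/13 15/26 -3 -5 W
6 200/193 8/9 200/193 644/1737 -4 -5 N
7 100/101 4/5 100/101 154/505 -4 -4 E
final -3 -4 S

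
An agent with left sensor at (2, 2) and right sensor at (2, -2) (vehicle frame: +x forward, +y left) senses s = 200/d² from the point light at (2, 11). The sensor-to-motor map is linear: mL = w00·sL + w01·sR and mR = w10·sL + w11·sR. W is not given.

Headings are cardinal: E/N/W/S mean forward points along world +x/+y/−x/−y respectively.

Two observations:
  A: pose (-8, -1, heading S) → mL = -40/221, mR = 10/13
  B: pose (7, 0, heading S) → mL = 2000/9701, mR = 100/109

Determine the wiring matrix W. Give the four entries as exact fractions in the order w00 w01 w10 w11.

-1 1 1 0

obs A: pose=(-8,-1,S) → sL=10/13, sR=10/17, mL=-40/221, mR=10/13
obs B: pose=(7,0,S) → sL=100/109, sR=100/89, mL=2000/9701, mR=100/109
sensor matrix S = [[10/13, 10/17], [100/109, 100/89]]; det S = 696000/2143921
solve [mL_A; mL_B] = S·[w00; w01] and [mR_A; mR_B] = S·[w10; w11]:
  w00 = -1, w01 = 1, w10 = 1, w11 = 0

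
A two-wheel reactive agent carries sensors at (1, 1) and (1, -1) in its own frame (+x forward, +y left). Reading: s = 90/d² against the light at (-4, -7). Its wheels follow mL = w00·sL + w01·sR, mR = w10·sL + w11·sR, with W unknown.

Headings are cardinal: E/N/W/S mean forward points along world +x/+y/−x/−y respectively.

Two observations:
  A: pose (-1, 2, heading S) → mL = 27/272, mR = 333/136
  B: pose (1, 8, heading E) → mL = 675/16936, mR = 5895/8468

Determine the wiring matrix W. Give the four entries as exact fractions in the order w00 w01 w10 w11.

obs A: pose=(-1,2,S) → sL=9/8, sR=45/34, mL=27/272, mR=333/136
obs B: pose=(1,8,E) → sL=45/146, sR=45/116, mL=675/16936, mR=5895/8468
sensor matrix S = [[9/8, 45/34], [45/146, 45/116]]; det S = 32805/1151648
solve [mL_A; mL_B] = S·[w00; w01] and [mR_A; mR_B] = S·[w10; w11]:
  w00 = -1/2, w01 = 1/2, w10 = 1, w11 = 1

-1/2 1/2 1 1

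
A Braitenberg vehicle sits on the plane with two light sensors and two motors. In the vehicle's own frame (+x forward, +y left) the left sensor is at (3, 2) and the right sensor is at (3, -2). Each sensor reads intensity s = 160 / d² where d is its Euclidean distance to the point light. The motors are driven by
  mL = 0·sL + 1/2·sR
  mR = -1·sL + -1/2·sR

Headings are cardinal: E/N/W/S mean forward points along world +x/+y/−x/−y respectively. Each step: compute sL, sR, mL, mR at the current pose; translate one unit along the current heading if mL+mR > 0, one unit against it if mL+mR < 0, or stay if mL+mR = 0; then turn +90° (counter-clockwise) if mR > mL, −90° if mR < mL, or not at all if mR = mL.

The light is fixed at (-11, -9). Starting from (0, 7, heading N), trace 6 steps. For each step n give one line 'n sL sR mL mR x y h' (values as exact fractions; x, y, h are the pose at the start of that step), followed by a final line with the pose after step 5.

0 80/221 16/53 8/53 -6008/11713 0 7 N
1 32/97 32/73 16/73 -3888/7081 0 6 E
2 5/9 10/13 5/13 -110/117 -1 6 S
3 32/49 160/373 80/373 -15856/18277 -1 7 W
4 80/221 16/53 8/53 -6008/11713 0 7 N
5 32/97 32/73 16/73 -3888/7081 0 6 E
final -1 6 S

n=0: pose=(0,7,N); sL=80/221, sR=16/53; mL=8/53, mR=-6008/11713; mL+mR=-80/221 → advance -1; mR−mL=-7776/11713 → turn -1·90°
n=1: pose=(0,6,E); sL=32/97, sR=32/73; mL=16/73, mR=-3888/7081; mL+mR=-32/97 → advance -1; mR−mL=-5440/7081 → turn -1·90°
n=2: pose=(-1,6,S); sL=5/9, sR=10/13; mL=5/13, mR=-110/117; mL+mR=-5/9 → advance -1; mR−mL=-155/117 → turn -1·90°
n=3: pose=(-1,7,W); sL=32/49, sR=160/373; mL=80/373, mR=-15856/18277; mL+mR=-32/49 → advance -1; mR−mL=-19776/18277 → turn -1·90°
n=4: pose=(0,7,N); sL=80/221, sR=16/53; mL=8/53, mR=-6008/11713; mL+mR=-80/221 → advance -1; mR−mL=-7776/11713 → turn -1·90°
n=5: pose=(0,6,E); sL=32/97, sR=32/73; mL=16/73, mR=-3888/7081; mL+mR=-32/97 → advance -1; mR−mL=-5440/7081 → turn -1·90°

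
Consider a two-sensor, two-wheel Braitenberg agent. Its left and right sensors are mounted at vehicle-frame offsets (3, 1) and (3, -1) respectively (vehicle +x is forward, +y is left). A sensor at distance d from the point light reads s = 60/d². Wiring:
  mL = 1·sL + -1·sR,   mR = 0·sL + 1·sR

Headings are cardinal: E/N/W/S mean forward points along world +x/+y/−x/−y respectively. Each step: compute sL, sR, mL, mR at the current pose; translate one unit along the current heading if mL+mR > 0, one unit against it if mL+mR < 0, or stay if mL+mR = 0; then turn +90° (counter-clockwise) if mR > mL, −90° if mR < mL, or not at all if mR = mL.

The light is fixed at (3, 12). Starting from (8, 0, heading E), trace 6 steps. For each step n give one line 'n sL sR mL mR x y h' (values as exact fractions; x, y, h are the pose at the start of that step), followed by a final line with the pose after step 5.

0 12/37 60/233 576/8621 60/233 8 0 E
1 30/53 6/13 72/689 6/13 9 0 N
2 20/51 60/109 -880/5559 60/109 9 1 W
3 15/58 15/53 -75/3074 15/53 8 1 S
4 12/37 60/233 576/8621 60/233 8 0 E
5 30/53 6/13 72/689 6/13 9 0 N
final 9 1 W

n=0: pose=(8,0,E); sL=12/37, sR=60/233; mL=576/8621, mR=60/233; mL+mR=12/37 → advance +1; mR−mL=1644/8621 → turn +1·90°
n=1: pose=(9,0,N); sL=30/53, sR=6/13; mL=72/689, mR=6/13; mL+mR=30/53 → advance +1; mR−mL=246/689 → turn +1·90°
n=2: pose=(9,1,W); sL=20/51, sR=60/109; mL=-880/5559, mR=60/109; mL+mR=20/51 → advance +1; mR−mL=3940/5559 → turn +1·90°
n=3: pose=(8,1,S); sL=15/58, sR=15/53; mL=-75/3074, mR=15/53; mL+mR=15/58 → advance +1; mR−mL=945/3074 → turn +1·90°
n=4: pose=(8,0,E); sL=12/37, sR=60/233; mL=576/8621, mR=60/233; mL+mR=12/37 → advance +1; mR−mL=1644/8621 → turn +1·90°
n=5: pose=(9,0,N); sL=30/53, sR=6/13; mL=72/689, mR=6/13; mL+mR=30/53 → advance +1; mR−mL=246/689 → turn +1·90°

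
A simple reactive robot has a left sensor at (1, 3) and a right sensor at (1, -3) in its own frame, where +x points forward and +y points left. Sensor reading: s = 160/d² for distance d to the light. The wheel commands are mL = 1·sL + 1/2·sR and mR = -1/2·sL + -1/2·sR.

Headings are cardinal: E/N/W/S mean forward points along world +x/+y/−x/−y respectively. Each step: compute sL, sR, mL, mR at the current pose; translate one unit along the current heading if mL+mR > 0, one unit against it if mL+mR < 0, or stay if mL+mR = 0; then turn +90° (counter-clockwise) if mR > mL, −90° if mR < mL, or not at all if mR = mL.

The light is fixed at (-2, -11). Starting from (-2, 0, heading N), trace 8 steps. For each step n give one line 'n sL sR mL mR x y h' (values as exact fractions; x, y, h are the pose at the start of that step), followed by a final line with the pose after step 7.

0 160/153 160/153 80/51 -160/153 -2 0 N
1 80/113 80/41 7800/4633 -6160/4633 -2 1 E
2 160/137 32/25 6192/3425 -4192/3425 -1 1 S
3 5/2 40/49 285/98 -325/196 -1 0 W
4 160/153 160/153 80/51 -160/153 -2 0 N
5 80/113 80/41 7800/4633 -6160/4633 -2 1 E
6 160/137 32/25 6192/3425 -4192/3425 -1 1 S
7 5/2 40/49 285/98 -325/196 -1 0 W
final -2 0 N

n=0: pose=(-2,0,N); sL=160/153, sR=160/153; mL=80/51, mR=-160/153; mL+mR=80/153 → advance +1; mR−mL=-400/153 → turn -1·90°
n=1: pose=(-2,1,E); sL=80/113, sR=80/41; mL=7800/4633, mR=-6160/4633; mL+mR=40/113 → advance +1; mR−mL=-13960/4633 → turn -1·90°
n=2: pose=(-1,1,S); sL=160/137, sR=32/25; mL=6192/3425, mR=-4192/3425; mL+mR=80/137 → advance +1; mR−mL=-10384/3425 → turn -1·90°
n=3: pose=(-1,0,W); sL=5/2, sR=40/49; mL=285/98, mR=-325/196; mL+mR=5/4 → advance +1; mR−mL=-895/196 → turn -1·90°
n=4: pose=(-2,0,N); sL=160/153, sR=160/153; mL=80/51, mR=-160/153; mL+mR=80/153 → advance +1; mR−mL=-400/153 → turn -1·90°
n=5: pose=(-2,1,E); sL=80/113, sR=80/41; mL=7800/4633, mR=-6160/4633; mL+mR=40/113 → advance +1; mR−mL=-13960/4633 → turn -1·90°
n=6: pose=(-1,1,S); sL=160/137, sR=32/25; mL=6192/3425, mR=-4192/3425; mL+mR=80/137 → advance +1; mR−mL=-10384/3425 → turn -1·90°
n=7: pose=(-1,0,W); sL=5/2, sR=40/49; mL=285/98, mR=-325/196; mL+mR=5/4 → advance +1; mR−mL=-895/196 → turn -1·90°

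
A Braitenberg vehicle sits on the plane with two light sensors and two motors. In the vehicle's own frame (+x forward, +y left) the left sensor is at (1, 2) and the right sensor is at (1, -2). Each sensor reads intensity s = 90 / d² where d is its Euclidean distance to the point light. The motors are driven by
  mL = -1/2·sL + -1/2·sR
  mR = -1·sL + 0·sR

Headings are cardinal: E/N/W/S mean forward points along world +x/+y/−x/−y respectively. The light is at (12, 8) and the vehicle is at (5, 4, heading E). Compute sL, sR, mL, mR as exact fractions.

left sensor world pos  = (6, 6); dL² = 40
right sensor world pos = (6, 2); dR² = 72
sL = 90/40 = 9/4
sR = 90/72 = 5/4
mL = -1/2·sL + -1/2·sR = -7/4
mR = -1·sL + 0·sR = -9/4

9/4 5/4 -7/4 -9/4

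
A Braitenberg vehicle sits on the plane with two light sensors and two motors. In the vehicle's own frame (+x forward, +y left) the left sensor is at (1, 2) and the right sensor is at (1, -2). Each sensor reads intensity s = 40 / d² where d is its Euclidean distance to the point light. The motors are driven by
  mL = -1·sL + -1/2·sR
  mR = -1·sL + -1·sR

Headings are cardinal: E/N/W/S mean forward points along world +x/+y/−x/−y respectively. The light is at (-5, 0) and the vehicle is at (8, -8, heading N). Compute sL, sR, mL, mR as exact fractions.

4/17 20/137 -718/2329 -888/2329

left sensor world pos  = (6, -7); dL² = 170
right sensor world pos = (10, -7); dR² = 274
sL = 40/170 = 4/17
sR = 40/274 = 20/137
mL = -1·sL + -1/2·sR = -718/2329
mR = -1·sL + -1·sR = -888/2329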